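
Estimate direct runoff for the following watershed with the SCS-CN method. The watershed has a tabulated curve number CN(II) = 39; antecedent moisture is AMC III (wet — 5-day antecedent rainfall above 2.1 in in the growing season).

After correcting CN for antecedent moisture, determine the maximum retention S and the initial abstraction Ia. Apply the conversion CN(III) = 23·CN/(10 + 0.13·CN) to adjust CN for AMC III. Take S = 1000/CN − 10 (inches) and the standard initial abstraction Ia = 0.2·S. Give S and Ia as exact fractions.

S = 6100/897 in ≈ 6.800 in; Ia = 1220/897 in ≈ 1.360 in

CN(III) from CN(II)=39: (23·39)/(10 + 0.13·39) = 89700/1507 ≈ 59.522
S = 1000/(89700/1507) − 10 = 6100/897 in ≈ 6.800 in
Ia = 0.2·(6100/897) = 1220/897 in ≈ 1.360 in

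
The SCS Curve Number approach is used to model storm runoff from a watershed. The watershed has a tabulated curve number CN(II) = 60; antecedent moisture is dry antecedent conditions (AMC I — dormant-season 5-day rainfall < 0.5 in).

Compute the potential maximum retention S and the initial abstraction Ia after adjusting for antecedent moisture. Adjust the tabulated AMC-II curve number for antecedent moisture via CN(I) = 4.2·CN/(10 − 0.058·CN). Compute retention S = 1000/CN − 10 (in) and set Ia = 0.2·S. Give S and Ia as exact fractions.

S = 1000/63 in ≈ 15.873 in; Ia = 200/63 in ≈ 3.175 in

Dry (AMC I): CN(I) = 4.2·60/(10 − 0.058·60) = 252/(163/25) = 6300/163 ≈ 38.650
S = 1000/(6300/163) − 10 = 1000/63 in ≈ 15.873 in
Ia = 0.2·(1000/63) = 200/63 in ≈ 3.175 in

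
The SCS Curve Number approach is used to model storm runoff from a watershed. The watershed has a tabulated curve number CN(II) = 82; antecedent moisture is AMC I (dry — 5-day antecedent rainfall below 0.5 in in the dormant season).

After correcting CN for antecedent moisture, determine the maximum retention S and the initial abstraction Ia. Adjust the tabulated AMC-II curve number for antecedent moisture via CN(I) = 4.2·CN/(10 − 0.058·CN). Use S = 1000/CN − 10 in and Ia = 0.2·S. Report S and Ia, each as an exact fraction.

CN(I) from CN(II)=82: (4.2·82)/(10 − 0.058·82) = 28700/437 ≈ 65.675
S = 1000/(28700/437) − 10 = 1500/287 in ≈ 5.226 in
Initial abstraction Ia = S/5 = (1500/287)/5 = 300/287 ≈ 1.045 in

S = 1500/287 in ≈ 5.226 in; Ia = 300/287 in ≈ 1.045 in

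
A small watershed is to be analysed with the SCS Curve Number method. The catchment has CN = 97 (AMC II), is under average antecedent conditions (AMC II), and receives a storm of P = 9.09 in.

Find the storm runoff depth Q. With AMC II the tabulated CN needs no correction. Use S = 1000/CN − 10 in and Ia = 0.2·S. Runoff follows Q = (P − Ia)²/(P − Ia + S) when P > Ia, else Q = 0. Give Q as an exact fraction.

Q = 2556343443/292852700 in ≈ 8.729 in

CN(II) = 97; AMC II needs no correction.
Retention S: 1000/CN − 10 with CN=97.000 → S = 30/97 ≈ 0.309 in
Initial abstraction Ia = S/5 = (30/97)/5 = 6/97 ≈ 0.062 in
P − Ia = 9.090 − 0.062 = 87573/9700 ≈ 9.028 in (> 0, runoff occurs)
Q: (87573/9700)² ÷ (90573/9700) = 2556343443/292852700 in (≈ 8.729 in)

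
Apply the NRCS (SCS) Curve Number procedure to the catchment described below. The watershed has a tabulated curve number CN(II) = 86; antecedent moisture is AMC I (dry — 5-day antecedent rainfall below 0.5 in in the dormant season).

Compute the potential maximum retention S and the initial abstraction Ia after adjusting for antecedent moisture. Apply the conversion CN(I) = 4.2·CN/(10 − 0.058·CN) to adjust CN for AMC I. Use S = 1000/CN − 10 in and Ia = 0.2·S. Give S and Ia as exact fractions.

S = 500/129 in ≈ 3.876 in; Ia = 100/129 in ≈ 0.775 in

CN(I) from CN(II)=86: (4.2·86)/(10 − 0.058·86) = 12900/179 ≈ 72.067
Max retention: S = 1000/(12900/179) − 10 = 500/129 in (≈ 3.876 in)
Ia = 0.2·(500/129) = 100/129 in ≈ 0.775 in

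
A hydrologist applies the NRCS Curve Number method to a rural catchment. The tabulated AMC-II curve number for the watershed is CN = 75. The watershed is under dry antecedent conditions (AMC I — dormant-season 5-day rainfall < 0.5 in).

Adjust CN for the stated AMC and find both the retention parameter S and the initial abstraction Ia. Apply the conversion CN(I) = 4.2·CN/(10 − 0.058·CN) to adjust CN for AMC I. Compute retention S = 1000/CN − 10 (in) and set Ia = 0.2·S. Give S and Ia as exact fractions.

S = 500/63 in ≈ 7.937 in; Ia = 100/63 in ≈ 1.587 in

CN(I) from CN(II)=75: (4.2·75)/(10 − 0.058·75) = 6300/113 ≈ 55.752
S = 1000/(6300/113) − 10 = 500/63 in ≈ 7.937 in
Ia = 0.2·(500/63) = 100/63 in ≈ 1.587 in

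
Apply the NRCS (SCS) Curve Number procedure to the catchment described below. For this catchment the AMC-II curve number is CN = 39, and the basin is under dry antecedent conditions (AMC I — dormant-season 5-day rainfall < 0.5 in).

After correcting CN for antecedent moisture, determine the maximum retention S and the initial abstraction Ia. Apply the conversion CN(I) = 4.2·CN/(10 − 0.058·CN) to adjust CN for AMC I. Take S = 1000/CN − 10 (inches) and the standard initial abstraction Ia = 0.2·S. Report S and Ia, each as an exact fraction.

S = 30500/819 in ≈ 37.241 in; Ia = 6100/819 in ≈ 7.448 in

Dry (AMC I): CN(I) = 4.2·39/(10 − 0.058·39) = (819/5)/(3869/500) = 81900/3869 ≈ 21.168
Max retention: S = 1000/(81900/3869) − 10 = 30500/819 in (≈ 37.241 in)
Ia = 0.2·(30500/819) = 6100/819 in ≈ 7.448 in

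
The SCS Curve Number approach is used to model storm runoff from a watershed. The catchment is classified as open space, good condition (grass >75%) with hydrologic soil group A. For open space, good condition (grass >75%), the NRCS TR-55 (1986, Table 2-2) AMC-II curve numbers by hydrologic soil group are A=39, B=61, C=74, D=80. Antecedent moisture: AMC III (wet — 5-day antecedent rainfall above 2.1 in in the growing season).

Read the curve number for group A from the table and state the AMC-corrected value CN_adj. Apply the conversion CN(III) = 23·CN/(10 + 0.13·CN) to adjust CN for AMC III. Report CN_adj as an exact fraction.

CN_adj = 89700/1507 ≈ 59.522

NRCS table: open space, good condition (grass >75%), soil group A → CN(II) = 39
Adjust CN=39 to AMC III: 23·39/(10 + 0.13·39) → 897 ÷ (1507/100) = 89700/1507 ≈ 59.522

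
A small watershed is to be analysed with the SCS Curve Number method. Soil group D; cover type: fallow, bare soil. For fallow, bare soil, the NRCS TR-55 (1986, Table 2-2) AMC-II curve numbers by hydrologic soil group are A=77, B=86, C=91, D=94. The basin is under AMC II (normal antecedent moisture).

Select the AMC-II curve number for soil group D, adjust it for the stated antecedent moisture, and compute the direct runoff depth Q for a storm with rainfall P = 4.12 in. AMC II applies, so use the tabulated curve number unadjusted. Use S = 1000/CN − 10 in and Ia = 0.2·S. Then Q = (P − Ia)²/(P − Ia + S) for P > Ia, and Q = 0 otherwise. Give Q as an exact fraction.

Q = 22005481/6393175 in ≈ 3.442 in

NRCS table: fallow, bare soil, soil group D → CN(II) = 94
AMC II — tabulated CN = 94 applies directly.
S = 1000/94 − 10 = 30/47 in ≈ 0.638 in
Ia = 0.2·(30/47) = 6/47 in ≈ 0.128 in
Since P=4.120 > Ia=0.128: effective rainfall P−Ia = 4691/1175 in
Runoff Q = (P−Ia)²/(P−Ia+S) = (3.992)²/(3.992+0.638) = 22005481/6393175 ≈ 3.442 in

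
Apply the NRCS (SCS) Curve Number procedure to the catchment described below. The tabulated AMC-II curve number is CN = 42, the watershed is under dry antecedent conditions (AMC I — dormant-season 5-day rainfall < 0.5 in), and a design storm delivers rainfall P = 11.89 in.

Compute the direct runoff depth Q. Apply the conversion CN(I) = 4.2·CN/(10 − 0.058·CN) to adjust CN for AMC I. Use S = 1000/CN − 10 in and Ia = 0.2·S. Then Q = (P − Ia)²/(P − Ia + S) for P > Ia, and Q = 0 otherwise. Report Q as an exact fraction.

Q = 1893774269/2561372100 in ≈ 0.739 in

Adjust CN=42 to AMC I: 4.2·42/(10 − 0.058·42) → (882/5) ÷ (1891/250) = 44100/1891 ≈ 23.321
S = 1000/(44100/1891) − 10 = 14500/441 in ≈ 32.880 in
Ia = 0.2·(14500/441) = 2900/441 in ≈ 6.576 in
Since P=11.890 > Ia=6.576: effective rainfall P−Ia = 234349/44100 in
Q: (234349/44100)² ÷ (1684349/44100) = 1893774269/2561372100 in (≈ 0.739 in)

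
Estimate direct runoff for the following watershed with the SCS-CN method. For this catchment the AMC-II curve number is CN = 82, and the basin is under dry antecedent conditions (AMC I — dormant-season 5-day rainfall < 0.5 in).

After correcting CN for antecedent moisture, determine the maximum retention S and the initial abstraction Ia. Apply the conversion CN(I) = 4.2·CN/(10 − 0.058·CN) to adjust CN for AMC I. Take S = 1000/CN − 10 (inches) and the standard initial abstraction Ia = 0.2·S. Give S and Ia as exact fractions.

S = 1500/287 in ≈ 5.226 in; Ia = 300/287 in ≈ 1.045 in

Adjust CN=82 to AMC I: 4.2·82/(10 − 0.058·82) → (1722/5) ÷ (1311/250) = 28700/437 ≈ 65.675
S = 1000/(28700/437) − 10 = 1500/287 in ≈ 5.226 in
Ia = 0.2S: 0.2·5.226 = 1.045 in (exactly 300/287)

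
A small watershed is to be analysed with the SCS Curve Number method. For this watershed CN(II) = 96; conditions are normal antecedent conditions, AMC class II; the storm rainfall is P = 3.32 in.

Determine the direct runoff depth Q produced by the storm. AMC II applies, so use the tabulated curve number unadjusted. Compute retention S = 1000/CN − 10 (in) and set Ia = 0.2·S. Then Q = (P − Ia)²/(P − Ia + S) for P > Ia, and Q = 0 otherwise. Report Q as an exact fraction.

CN(II) = 96; AMC II needs no correction.
Retention S: 1000/CN − 10 with CN=96.000 → S = 5/12 ≈ 0.417 in
Ia = 0.2S: 0.2·0.417 = 0.083 in (exactly 1/12)
P − Ia = 3.320 − 0.083 = 971/300 ≈ 3.237 in (> 0, runoff occurs)
Q = (971/300)²/((971/300) + 5/12) = (942841/90000)/(274/75) = 942841/328800 in ≈ 2.868 in

Q = 942841/328800 in ≈ 2.868 in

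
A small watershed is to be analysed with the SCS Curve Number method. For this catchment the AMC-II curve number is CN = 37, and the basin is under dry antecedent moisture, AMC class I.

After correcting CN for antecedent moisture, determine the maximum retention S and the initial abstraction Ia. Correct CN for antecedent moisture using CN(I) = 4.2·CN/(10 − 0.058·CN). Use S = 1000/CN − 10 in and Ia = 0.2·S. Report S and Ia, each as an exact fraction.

Dry (AMC I): CN(I) = 4.2·37/(10 − 0.058·37) = (777/5)/(3927/500) = 3700/187 ≈ 19.786
S = 1000/(3700/187) − 10 = 1500/37 in ≈ 40.541 in
Initial abstraction Ia = S/5 = (1500/37)/5 = 300/37 ≈ 8.108 in

S = 1500/37 in ≈ 40.541 in; Ia = 300/37 in ≈ 8.108 in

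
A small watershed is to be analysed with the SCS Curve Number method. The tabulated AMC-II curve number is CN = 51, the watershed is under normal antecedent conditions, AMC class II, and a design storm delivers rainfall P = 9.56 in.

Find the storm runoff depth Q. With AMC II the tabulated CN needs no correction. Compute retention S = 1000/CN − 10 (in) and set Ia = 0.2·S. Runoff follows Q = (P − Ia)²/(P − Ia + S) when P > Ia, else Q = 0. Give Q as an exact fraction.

Average conditions: CN = 51 (no AMC adjustment).
Max retention: S = 1000/51 − 10 = 490/51 in (≈ 9.608 in)
Initial abstraction Ia = S/5 = (490/51)/5 = 98/51 ≈ 1.922 in
Since P=9.560 > Ia=1.922: effective rainfall P−Ia = 9739/1275 in
Runoff Q = (P−Ia)²/(P−Ia+S) = (7.638)²/(7.638+9.608) = 94848121/28035975 ≈ 3.383 in

Q = 94848121/28035975 in ≈ 3.383 in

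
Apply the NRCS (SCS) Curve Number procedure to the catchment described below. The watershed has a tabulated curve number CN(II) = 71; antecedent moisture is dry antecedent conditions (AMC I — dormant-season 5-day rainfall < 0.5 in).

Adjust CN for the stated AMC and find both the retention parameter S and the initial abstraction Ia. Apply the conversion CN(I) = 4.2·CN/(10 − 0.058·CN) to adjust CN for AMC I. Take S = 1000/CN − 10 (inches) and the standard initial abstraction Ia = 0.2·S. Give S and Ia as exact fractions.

S = 14500/1491 in ≈ 9.725 in; Ia = 2900/1491 in ≈ 1.945 in

Adjust CN=71 to AMC I: 4.2·71/(10 − 0.058·71) → (1491/5) ÷ (2941/500) = 149100/2941 ≈ 50.697
S = 1000/(149100/2941) − 10 = 14500/1491 in ≈ 9.725 in
Ia = 0.2S: 0.2·9.725 = 1.945 in (exactly 2900/1491)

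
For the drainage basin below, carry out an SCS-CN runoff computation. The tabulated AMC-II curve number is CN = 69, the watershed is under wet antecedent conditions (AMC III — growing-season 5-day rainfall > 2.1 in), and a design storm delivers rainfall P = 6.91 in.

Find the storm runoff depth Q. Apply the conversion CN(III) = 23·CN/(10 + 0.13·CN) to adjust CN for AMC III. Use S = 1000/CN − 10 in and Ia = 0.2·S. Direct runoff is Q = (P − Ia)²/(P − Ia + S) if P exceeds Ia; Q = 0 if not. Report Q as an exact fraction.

Q = 1070432336689/213390717900 in ≈ 5.016 in

Adjust CN=69 to AMC III: 23·69/(10 + 0.13·69) → 1587 ÷ (1897/100) = 158700/1897 ≈ 83.658
Retention S: 1000/CN − 10 with CN=83.658 → S = 3100/1587 ≈ 1.953 in
Initial abstraction Ia = S/5 = (3100/1587)/5 = 620/1587 ≈ 0.391 in
Since P=6.910 > Ia=0.391: effective rainfall P−Ia = 1034617/158700 in
Q: (1034617/158700)² ÷ (1344617/158700) = 1070432336689/213390717900 in (≈ 5.016 in)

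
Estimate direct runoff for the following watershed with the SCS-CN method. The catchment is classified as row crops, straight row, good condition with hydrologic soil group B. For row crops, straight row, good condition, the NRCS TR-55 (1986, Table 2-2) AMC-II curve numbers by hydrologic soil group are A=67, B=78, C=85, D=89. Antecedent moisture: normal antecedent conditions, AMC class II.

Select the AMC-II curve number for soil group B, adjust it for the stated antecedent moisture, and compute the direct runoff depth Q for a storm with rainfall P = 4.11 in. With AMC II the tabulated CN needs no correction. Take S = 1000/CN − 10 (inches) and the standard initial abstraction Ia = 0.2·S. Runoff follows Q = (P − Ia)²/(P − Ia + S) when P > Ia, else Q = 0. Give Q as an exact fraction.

NRCS table: row crops, straight row, good condition, soil group B → CN(II) = 78
AMC II — tabulated CN = 78 applies directly.
Retention S: 1000/CN − 10 with CN=78.000 → S = 110/39 ≈ 2.821 in
Initial abstraction Ia = S/5 = (110/39)/5 = 22/39 ≈ 0.564 in
P − Ia = 4.110 − 0.564 = 13829/3900 ≈ 3.546 in (> 0, runoff occurs)
Q = (13829/3900)²/((13829/3900) + 110/39) = (191241241/15210000)/(24829/3900) = 191241241/96833100 in ≈ 1.975 in

Q = 191241241/96833100 in ≈ 1.975 in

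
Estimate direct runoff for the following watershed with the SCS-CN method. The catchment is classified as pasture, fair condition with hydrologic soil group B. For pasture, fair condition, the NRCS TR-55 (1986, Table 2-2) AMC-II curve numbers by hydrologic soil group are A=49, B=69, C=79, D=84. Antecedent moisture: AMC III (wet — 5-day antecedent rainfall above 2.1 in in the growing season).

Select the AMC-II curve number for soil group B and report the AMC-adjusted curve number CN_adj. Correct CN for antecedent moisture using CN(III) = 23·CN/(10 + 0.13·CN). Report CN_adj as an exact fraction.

CN_adj = 158700/1897 ≈ 83.658

NRCS table: pasture, fair condition, soil group B → CN(II) = 69
Wet (AMC III): CN(III) = 23·69/(10 + 0.13·69) = 1587/(1897/100) = 158700/1897 ≈ 83.658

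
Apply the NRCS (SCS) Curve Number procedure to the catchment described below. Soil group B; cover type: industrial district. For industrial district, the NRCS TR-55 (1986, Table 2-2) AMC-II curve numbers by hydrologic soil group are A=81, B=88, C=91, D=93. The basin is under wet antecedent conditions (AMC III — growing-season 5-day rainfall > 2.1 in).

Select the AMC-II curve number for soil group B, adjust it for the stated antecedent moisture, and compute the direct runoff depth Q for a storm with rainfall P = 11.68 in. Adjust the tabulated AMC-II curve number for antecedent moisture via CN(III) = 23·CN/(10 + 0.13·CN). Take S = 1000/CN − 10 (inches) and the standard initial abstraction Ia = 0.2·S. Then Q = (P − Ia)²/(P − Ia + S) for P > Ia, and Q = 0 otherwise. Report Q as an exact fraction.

NRCS table: industrial district, soil group B → CN(II) = 88
Wet (AMC III): CN(III) = 23·88/(10 + 0.13·88) = 2024/(536/25) = 6325/67 ≈ 94.403
Max retention: S = 1000/(6325/67) − 10 = 150/253 in (≈ 0.593 in)
Ia = 0.2·(150/253) = 30/253 in ≈ 0.119 in
Since P=11.680 > Ia=0.119: effective rainfall P−Ia = 73126/6325 in
Runoff Q = (P−Ia)²/(P−Ia+S) = (11.561)²/(11.561+0.593) = 1336852969/121560175 ≈ 10.997 in

Q = 1336852969/121560175 in ≈ 10.997 in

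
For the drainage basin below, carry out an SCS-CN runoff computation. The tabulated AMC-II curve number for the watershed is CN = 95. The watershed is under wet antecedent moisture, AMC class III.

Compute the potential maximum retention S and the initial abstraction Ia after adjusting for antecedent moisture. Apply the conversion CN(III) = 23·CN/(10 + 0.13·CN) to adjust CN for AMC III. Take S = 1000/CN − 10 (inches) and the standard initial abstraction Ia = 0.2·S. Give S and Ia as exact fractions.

S = 100/437 in ≈ 0.229 in; Ia = 20/437 in ≈ 0.046 in

Adjust CN=95 to AMC III: 23·95/(10 + 0.13·95) → 2185 ÷ (447/20) = 43700/447 ≈ 97.763
S = 1000/(43700/447) − 10 = 100/437 in ≈ 0.229 in
Ia = 0.2·(100/437) = 20/437 in ≈ 0.046 in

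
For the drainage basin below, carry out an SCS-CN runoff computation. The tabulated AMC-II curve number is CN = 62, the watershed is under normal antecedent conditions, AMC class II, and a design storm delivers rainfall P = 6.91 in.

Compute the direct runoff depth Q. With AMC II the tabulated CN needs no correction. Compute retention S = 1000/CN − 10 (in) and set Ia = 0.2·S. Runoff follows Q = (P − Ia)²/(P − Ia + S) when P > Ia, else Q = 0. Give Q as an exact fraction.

Q = 310499641/113525100 in ≈ 2.735 in

CN(II) = 62; AMC II needs no correction.
Retention S: 1000/CN − 10 with CN=62.000 → S = 190/31 ≈ 6.129 in
Ia = 0.2·(190/31) = 38/31 in ≈ 1.226 in
Since P=6.910 > Ia=1.226: effective rainfall P−Ia = 17621/3100 in
Q: (17621/3100)² ÷ (36621/3100) = 310499641/113525100 in (≈ 2.735 in)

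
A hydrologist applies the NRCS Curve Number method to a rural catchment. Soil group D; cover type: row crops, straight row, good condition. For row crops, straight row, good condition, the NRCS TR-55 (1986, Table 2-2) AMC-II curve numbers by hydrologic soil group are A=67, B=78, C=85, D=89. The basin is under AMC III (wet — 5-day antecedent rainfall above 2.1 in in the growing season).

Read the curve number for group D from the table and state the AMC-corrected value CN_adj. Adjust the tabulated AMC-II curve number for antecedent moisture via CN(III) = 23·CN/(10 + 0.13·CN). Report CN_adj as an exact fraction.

CN_adj = 204700/2157 ≈ 94.900

NRCS table: row crops, straight row, good condition, soil group D → CN(II) = 89
Wet (AMC III): CN(III) = 23·89/(10 + 0.13·89) = 2047/(2157/100) = 204700/2157 ≈ 94.900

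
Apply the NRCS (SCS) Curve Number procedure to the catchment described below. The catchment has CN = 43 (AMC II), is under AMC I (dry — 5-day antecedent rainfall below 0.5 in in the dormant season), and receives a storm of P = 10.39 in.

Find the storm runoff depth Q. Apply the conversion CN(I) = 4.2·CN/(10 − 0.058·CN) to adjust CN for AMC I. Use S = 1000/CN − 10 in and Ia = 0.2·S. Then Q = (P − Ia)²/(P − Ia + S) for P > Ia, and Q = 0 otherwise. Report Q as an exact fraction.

Adjust CN=43 to AMC I: 4.2·43/(10 − 0.058·43) → (903/5) ÷ (3753/500) = 30100/1251 ≈ 24.061
Retention S: 1000/CN − 10 with CN=24.061 → S = 9500/301 ≈ 31.561 in
Initial abstraction Ia = S/5 = (9500/301)/5 = 1900/301 ≈ 6.312 in
Since P=10.390 > Ia=6.312: effective rainfall P−Ia = 122739/30100 in
Runoff Q = (P−Ia)²/(P−Ia+S) = (4.078)²/(4.078+31.561) = 15064862121/32289443900 ≈ 0.467 in

Q = 15064862121/32289443900 in ≈ 0.467 in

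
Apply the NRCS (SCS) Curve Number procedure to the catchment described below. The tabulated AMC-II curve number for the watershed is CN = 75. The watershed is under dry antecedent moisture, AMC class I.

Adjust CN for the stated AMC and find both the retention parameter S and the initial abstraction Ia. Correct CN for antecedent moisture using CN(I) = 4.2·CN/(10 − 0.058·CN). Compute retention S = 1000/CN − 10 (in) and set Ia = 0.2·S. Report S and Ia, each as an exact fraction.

Adjust CN=75 to AMC I: 4.2·75/(10 − 0.058·75) → 315 ÷ (113/20) = 6300/113 ≈ 55.752
S = 1000/(6300/113) − 10 = 500/63 in ≈ 7.937 in
Initial abstraction Ia = S/5 = (500/63)/5 = 100/63 ≈ 1.587 in

S = 500/63 in ≈ 7.937 in; Ia = 100/63 in ≈ 1.587 in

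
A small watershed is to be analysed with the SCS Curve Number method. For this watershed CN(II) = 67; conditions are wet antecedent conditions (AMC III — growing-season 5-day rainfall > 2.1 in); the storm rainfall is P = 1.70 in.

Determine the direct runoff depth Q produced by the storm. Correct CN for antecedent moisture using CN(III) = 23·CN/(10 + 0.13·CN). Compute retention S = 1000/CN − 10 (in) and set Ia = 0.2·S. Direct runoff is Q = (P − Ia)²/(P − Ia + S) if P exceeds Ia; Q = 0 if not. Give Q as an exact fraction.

Q = 384042409/810519770 in ≈ 0.474 in

Wet (AMC III): CN(III) = 23·67/(10 + 0.13·67) = 1541/(1871/100) = 154100/1871 ≈ 82.362
Max retention: S = 1000/(154100/1871) − 10 = 3300/1541 in (≈ 2.141 in)
Ia = 0.2S: 0.2·2.141 = 0.428 in (exactly 660/1541)
P − Ia = 1.700 − 0.428 = 19597/15410 ≈ 1.272 in (> 0, runoff occurs)
Runoff Q = (P−Ia)²/(P−Ia+S) = (1.272)²/(1.272+2.141) = 384042409/810519770 ≈ 0.474 in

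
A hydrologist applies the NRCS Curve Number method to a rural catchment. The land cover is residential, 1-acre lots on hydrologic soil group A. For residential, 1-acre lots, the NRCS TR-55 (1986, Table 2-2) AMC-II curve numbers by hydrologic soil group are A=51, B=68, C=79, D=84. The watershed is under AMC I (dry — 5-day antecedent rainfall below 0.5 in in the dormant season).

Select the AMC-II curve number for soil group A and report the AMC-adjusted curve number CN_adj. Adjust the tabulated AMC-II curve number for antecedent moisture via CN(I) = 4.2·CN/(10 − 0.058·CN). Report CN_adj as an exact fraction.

NRCS table: residential, 1-acre lots, soil group A → CN(II) = 51
Dry (AMC I): CN(I) = 4.2·51/(10 − 0.058·51) = (1071/5)/(3521/500) = 15300/503 ≈ 30.417

CN_adj = 15300/503 ≈ 30.417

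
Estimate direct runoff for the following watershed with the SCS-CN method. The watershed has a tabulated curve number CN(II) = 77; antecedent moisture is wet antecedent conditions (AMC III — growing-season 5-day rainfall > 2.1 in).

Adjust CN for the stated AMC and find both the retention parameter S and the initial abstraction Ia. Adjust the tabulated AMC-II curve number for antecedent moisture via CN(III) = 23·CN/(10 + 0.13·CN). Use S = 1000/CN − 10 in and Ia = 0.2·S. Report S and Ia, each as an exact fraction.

CN(III) from CN(II)=77: (23·77)/(10 + 0.13·77) = 7700/87 ≈ 88.506
Retention S: 1000/CN − 10 with CN=88.506 → S = 100/77 ≈ 1.299 in
Initial abstraction Ia = S/5 = (100/77)/5 = 20/77 ≈ 0.260 in

S = 100/77 in ≈ 1.299 in; Ia = 20/77 in ≈ 0.260 in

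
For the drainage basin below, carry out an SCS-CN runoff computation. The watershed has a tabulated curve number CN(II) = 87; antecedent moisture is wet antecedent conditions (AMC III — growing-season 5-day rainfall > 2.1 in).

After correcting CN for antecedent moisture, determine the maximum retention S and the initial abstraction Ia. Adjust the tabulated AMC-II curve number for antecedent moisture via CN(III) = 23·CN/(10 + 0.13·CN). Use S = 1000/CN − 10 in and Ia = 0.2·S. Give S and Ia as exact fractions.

CN(III) from CN(II)=87: (23·87)/(10 + 0.13·87) = 200100/2131 ≈ 93.900
S = 1000/(200100/2131) − 10 = 1300/2001 in ≈ 0.650 in
Ia = 0.2S: 0.2·0.650 = 0.130 in (exactly 260/2001)

S = 1300/2001 in ≈ 0.650 in; Ia = 260/2001 in ≈ 0.130 in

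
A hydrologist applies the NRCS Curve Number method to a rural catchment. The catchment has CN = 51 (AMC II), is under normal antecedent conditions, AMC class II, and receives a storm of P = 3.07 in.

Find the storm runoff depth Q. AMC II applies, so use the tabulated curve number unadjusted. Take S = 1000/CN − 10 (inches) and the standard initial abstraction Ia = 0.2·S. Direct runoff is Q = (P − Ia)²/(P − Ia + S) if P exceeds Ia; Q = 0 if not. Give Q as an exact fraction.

CN(II) = 51; AMC II needs no correction.
Retention S: 1000/CN − 10 with CN=51.000 → S = 490/51 ≈ 9.608 in
Ia = 0.2·(490/51) = 98/51 in ≈ 1.922 in
P − Ia = 3.070 − 1.922 = 5857/5100 ≈ 1.148 in (> 0, runoff occurs)
Runoff Q = (P−Ia)²/(P−Ia+S) = (1.148)²/(1.148+9.608) = 34304449/279770700 ≈ 0.123 in

Q = 34304449/279770700 in ≈ 0.123 in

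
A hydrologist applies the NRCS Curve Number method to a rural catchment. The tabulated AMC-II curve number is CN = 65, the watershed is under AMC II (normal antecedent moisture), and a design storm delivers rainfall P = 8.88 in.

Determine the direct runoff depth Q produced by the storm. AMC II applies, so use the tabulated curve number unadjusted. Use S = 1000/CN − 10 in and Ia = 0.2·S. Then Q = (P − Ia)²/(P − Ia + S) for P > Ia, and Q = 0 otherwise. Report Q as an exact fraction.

Q = 3215648/696475 in ≈ 4.617 in

Average conditions: CN = 65 (no AMC adjustment).
Retention S: 1000/CN − 10 with CN=65.000 → S = 70/13 ≈ 5.385 in
Initial abstraction Ia = S/5 = (70/13)/5 = 14/13 ≈ 1.077 in
Excess rainfall: 8.880 − 1.077 = 7.803 in; P > Ia so Q > 0
Q: (2536/325)² ÷ (4286/325) = 3215648/696475 in (≈ 4.617 in)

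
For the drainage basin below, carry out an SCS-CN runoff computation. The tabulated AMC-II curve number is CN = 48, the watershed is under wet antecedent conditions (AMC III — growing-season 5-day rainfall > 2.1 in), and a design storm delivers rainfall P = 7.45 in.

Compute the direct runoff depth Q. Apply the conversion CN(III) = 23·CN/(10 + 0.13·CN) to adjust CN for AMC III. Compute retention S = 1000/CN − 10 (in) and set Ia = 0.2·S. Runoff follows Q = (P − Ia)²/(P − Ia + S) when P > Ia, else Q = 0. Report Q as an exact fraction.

Adjust CN=48 to AMC III: 23·48/(10 + 0.13·48) → 1104 ÷ (406/25) = 13800/203 ≈ 67.980
Retention S: 1000/CN − 10 with CN=67.980 → S = 325/69 ≈ 4.710 in
Initial abstraction Ia = S/5 = (325/69)/5 = 65/69 ≈ 0.942 in
Excess rainfall: 7.450 − 0.942 = 6.508 in; P > Ia so Q > 0
Runoff Q = (P−Ia)²/(P−Ia+S) = (6.508)²/(6.508+4.710) = 80658361/21363780 ≈ 3.775 in

Q = 80658361/21363780 in ≈ 3.775 in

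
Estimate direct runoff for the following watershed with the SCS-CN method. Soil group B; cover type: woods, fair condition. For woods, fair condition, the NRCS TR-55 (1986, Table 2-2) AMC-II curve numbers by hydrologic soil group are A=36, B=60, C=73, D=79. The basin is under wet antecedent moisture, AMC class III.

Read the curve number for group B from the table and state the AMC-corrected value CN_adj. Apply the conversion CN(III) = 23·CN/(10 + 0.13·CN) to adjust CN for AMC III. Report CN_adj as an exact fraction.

NRCS table: woods, fair condition, soil group B → CN(II) = 60
Wet (AMC III): CN(III) = 23·60/(10 + 0.13·60) = 1380/(89/5) = 6900/89 ≈ 77.528

CN_adj = 6900/89 ≈ 77.528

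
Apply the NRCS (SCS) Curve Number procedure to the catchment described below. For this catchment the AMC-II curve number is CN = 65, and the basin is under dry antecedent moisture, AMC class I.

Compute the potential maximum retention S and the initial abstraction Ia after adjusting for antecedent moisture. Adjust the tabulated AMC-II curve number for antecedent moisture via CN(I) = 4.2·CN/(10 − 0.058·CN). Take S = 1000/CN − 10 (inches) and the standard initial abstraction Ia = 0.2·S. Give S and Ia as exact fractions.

Adjust CN=65 to AMC I: 4.2·65/(10 − 0.058·65) → 273 ÷ (623/100) = 3900/89 ≈ 43.820
Retention S: 1000/CN − 10 with CN=43.820 → S = 500/39 ≈ 12.821 in
Initial abstraction Ia = S/5 = (500/39)/5 = 100/39 ≈ 2.564 in

S = 500/39 in ≈ 12.821 in; Ia = 100/39 in ≈ 2.564 in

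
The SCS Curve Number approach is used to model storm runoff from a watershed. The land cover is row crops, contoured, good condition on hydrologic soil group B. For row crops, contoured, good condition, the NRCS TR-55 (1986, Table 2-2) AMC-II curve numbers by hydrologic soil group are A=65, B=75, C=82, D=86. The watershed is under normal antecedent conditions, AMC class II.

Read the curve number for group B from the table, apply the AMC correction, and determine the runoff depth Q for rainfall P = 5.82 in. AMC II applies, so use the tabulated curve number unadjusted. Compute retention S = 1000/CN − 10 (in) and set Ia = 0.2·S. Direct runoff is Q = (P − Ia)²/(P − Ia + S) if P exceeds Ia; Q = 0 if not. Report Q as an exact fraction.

NRCS table: row crops, contoured, good condition, soil group B → CN(II) = 75
CN(II) = 75; AMC II needs no correction.
S = 1000/75 − 10 = 10/3 in ≈ 3.333 in
Ia = 0.2·(10/3) = 2/3 in ≈ 0.667 in
Since P=5.820 > Ia=0.667: effective rainfall P−Ia = 773/150 in
Q = (773/150)²/((773/150) + 10/3) = (597529/22500)/(1273/150) = 597529/190950 in ≈ 3.129 in

Q = 597529/190950 in ≈ 3.129 in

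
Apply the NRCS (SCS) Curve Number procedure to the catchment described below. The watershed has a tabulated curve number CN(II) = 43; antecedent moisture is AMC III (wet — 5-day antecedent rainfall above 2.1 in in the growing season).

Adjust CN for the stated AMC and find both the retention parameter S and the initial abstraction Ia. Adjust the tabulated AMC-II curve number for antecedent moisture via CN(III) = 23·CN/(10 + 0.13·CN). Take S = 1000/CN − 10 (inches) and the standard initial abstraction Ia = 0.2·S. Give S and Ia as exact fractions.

S = 5700/989 in ≈ 5.763 in; Ia = 1140/989 in ≈ 1.153 in

Adjust CN=43 to AMC III: 23·43/(10 + 0.13·43) → 989 ÷ (1559/100) = 98900/1559 ≈ 63.438
Max retention: S = 1000/(98900/1559) − 10 = 5700/989 in (≈ 5.763 in)
Initial abstraction Ia = S/5 = (5700/989)/5 = 1140/989 ≈ 1.153 in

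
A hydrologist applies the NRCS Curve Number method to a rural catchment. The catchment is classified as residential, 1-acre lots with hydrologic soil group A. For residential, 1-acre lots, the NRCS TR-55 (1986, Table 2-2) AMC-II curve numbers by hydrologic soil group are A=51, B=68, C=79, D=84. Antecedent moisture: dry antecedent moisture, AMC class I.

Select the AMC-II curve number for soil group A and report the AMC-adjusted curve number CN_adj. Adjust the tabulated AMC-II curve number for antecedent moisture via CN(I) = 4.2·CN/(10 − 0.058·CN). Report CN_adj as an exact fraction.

NRCS table: residential, 1-acre lots, soil group A → CN(II) = 51
Adjust CN=51 to AMC I: 4.2·51/(10 − 0.058·51) → (1071/5) ÷ (3521/500) = 15300/503 ≈ 30.417

CN_adj = 15300/503 ≈ 30.417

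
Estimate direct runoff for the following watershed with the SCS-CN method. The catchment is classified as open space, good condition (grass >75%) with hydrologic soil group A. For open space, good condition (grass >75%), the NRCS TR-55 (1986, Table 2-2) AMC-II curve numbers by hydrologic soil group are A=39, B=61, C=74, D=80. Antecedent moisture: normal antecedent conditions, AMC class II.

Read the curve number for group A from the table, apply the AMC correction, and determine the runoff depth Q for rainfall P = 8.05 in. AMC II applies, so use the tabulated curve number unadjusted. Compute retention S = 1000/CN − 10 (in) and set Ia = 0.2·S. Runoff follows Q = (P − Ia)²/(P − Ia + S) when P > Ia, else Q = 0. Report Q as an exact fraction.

Q = 14737921/12510420 in ≈ 1.178 in

NRCS table: open space, good condition (grass >75%), soil group A → CN(II) = 39
AMC II — tabulated CN = 39 applies directly.
Retention S: 1000/CN − 10 with CN=39.000 → S = 610/39 ≈ 15.641 in
Ia = 0.2S: 0.2·15.641 = 3.128 in (exactly 122/39)
P − Ia = 8.050 − 3.128 = 3839/780 ≈ 4.922 in (> 0, runoff occurs)
Q: (3839/780)² ÷ (16039/780) = 14737921/12510420 in (≈ 1.178 in)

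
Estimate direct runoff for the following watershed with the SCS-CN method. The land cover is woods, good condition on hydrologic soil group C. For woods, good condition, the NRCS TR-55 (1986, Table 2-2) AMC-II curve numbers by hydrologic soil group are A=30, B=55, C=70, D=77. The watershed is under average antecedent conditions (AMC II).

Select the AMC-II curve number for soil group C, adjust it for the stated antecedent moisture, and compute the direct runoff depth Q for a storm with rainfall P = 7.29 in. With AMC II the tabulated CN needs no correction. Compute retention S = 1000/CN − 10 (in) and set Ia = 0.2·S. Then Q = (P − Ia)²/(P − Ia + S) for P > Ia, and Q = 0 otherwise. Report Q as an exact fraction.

NRCS table: woods, good condition, soil group C → CN(II) = 70
AMC II — tabulated CN = 70 applies directly.
Max retention: S = 1000/70 − 10 = 30/7 in (≈ 4.286 in)
Ia = 0.2·(30/7) = 6/7 in ≈ 0.857 in
Excess rainfall: 7.290 − 0.857 = 6.433 in; P > Ia so Q > 0
Q = (4503/700)²/((4503/700) + 30/7) = (20277009/490000)/(7503/700) = 6759003/1750700 in ≈ 3.861 in

Q = 6759003/1750700 in ≈ 3.861 in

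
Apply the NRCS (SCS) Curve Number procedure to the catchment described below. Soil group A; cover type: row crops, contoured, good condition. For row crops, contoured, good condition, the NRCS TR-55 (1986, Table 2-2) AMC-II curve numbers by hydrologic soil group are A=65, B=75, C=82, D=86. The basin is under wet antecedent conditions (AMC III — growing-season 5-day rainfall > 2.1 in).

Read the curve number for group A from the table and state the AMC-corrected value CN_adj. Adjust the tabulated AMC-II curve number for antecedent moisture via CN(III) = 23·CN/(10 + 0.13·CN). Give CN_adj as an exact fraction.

CN_adj = 29900/369 ≈ 81.030

NRCS table: row crops, contoured, good condition, soil group A → CN(II) = 65
Adjust CN=65 to AMC III: 23·65/(10 + 0.13·65) → 1495 ÷ (369/20) = 29900/369 ≈ 81.030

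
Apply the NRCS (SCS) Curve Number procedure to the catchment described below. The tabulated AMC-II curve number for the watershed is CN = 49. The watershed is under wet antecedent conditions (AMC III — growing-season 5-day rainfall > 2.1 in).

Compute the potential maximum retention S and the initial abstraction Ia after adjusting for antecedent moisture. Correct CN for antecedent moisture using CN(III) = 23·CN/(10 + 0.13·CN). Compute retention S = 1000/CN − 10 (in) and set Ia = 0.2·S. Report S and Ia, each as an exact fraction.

S = 5100/1127 in ≈ 4.525 in; Ia = 1020/1127 in ≈ 0.905 in

CN(III) from CN(II)=49: (23·49)/(10 + 0.13·49) = 112700/1637 ≈ 68.845
Retention S: 1000/CN − 10 with CN=68.845 → S = 5100/1127 ≈ 4.525 in
Ia = 0.2S: 0.2·4.525 = 0.905 in (exactly 1020/1127)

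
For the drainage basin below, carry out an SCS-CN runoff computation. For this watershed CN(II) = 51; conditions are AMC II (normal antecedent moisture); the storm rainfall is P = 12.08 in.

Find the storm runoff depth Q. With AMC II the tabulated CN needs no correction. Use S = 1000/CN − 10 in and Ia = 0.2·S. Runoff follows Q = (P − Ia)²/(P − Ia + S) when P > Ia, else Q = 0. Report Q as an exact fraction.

AMC II — tabulated CN = 51 applies directly.
Retention S: 1000/CN − 10 with CN=51.000 → S = 490/51 ≈ 9.608 in
Initial abstraction Ia = S/5 = (490/51)/5 = 98/51 ≈ 1.922 in
Since P=12.080 > Ia=1.922: effective rainfall P−Ia = 12952/1275 in
Q = (12952/1275)²/((12952/1275) + 490/51) = (167754304/1625625)/(25202/1275) = 83877152/16066275 in ≈ 5.221 in

Q = 83877152/16066275 in ≈ 5.221 in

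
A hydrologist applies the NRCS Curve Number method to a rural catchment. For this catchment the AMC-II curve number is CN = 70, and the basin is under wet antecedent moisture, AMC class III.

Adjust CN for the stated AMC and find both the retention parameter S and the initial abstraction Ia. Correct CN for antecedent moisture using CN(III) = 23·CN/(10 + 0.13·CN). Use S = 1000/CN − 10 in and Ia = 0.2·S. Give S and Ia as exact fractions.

Adjust CN=70 to AMC III: 23·70/(10 + 0.13·70) → 1610 ÷ (191/10) = 16100/191 ≈ 84.293
Max retention: S = 1000/(16100/191) − 10 = 300/161 in (≈ 1.863 in)
Ia = 0.2S: 0.2·1.863 = 0.373 in (exactly 60/161)

S = 300/161 in ≈ 1.863 in; Ia = 60/161 in ≈ 0.373 in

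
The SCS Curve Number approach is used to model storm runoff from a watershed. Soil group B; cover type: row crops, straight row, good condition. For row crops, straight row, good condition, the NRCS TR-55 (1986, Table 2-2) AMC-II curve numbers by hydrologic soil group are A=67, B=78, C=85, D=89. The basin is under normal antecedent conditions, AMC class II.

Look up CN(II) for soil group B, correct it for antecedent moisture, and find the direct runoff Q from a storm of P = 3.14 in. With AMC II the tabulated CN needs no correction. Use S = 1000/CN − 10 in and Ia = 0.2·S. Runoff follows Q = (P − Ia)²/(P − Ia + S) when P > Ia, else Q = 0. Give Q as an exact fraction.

NRCS table: row crops, straight row, good condition, soil group B → CN(II) = 78
CN(II) = 78; AMC II needs no correction.
Max retention: S = 1000/78 − 10 = 110/39 in (≈ 2.821 in)
Ia = 0.2S: 0.2·2.821 = 0.564 in (exactly 22/39)
Since P=3.140 > Ia=0.564: effective rainfall P−Ia = 5023/1950 in
Q: (5023/1950)² ÷ (10523/1950) = 25230529/20519850 in (≈ 1.230 in)

Q = 25230529/20519850 in ≈ 1.230 in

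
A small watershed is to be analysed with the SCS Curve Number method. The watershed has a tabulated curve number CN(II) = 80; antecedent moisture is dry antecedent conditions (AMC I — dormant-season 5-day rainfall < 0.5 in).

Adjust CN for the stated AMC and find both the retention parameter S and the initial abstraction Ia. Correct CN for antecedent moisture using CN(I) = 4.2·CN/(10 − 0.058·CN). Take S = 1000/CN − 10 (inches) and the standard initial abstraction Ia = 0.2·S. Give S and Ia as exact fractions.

Adjust CN=80 to AMC I: 4.2·80/(10 − 0.058·80) → 336 ÷ (134/25) = 4200/67 ≈ 62.687
Retention S: 1000/CN − 10 with CN=62.687 → S = 125/21 ≈ 5.952 in
Initial abstraction Ia = S/5 = (125/21)/5 = 25/21 ≈ 1.190 in

S = 125/21 in ≈ 5.952 in; Ia = 25/21 in ≈ 1.190 in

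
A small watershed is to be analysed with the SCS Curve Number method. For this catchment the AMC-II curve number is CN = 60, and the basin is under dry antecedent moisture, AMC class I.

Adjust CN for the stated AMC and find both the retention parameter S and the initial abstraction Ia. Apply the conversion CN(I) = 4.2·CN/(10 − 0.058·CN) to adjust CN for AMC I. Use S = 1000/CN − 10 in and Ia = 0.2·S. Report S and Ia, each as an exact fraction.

Dry (AMC I): CN(I) = 4.2·60/(10 − 0.058·60) = 252/(163/25) = 6300/163 ≈ 38.650
Max retention: S = 1000/(6300/163) − 10 = 1000/63 in (≈ 15.873 in)
Initial abstraction Ia = S/5 = (1000/63)/5 = 200/63 ≈ 3.175 in

S = 1000/63 in ≈ 15.873 in; Ia = 200/63 in ≈ 3.175 in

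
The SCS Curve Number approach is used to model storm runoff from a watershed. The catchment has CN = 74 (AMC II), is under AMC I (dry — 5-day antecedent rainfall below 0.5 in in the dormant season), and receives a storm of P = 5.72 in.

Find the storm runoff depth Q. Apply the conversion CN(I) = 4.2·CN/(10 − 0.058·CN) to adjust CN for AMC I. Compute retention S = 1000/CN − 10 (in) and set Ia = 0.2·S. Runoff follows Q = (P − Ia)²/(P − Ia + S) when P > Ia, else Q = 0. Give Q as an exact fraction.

Adjust CN=74 to AMC I: 4.2·74/(10 − 0.058·74) → (1554/5) ÷ (1427/250) = 77700/1427 ≈ 54.450
Max retention: S = 1000/(77700/1427) − 10 = 6500/777 in (≈ 8.366 in)
Ia = 0.2S: 0.2·8.366 = 1.673 in (exactly 1300/777)
Since P=5.720 > Ia=1.673: effective rainfall P−Ia = 78611/19425 in
Q = (78611/19425)²/((78611/19425) + 6500/777) = (6179689321/377330625)/(241111/19425) = 475360717/360275475 in ≈ 1.319 in

Q = 475360717/360275475 in ≈ 1.319 in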